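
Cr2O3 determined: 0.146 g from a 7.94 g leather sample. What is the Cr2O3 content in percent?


1.84%

Cr2O3% = 0.146 / 7.94 x 100
Cr2O3% = 1.84%


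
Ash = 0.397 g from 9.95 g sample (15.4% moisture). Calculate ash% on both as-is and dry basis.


As-is ash = 3.99%
Dry-basis ash = 4.72%

As-is ash% = 0.397 / 9.95 x 100 = 3.99%
Dry mass = 9.95 x (100 - 15.4) / 100 = 8.4177 g
Dry-basis ash% = 0.397 / 8.4177 x 100 = 4.72%


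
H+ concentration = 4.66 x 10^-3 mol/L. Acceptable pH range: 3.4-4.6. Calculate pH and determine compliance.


pH = -log10(4.66 x 10^-3) = 2.33
Range: 3.4 to 4.6
Compliant: No


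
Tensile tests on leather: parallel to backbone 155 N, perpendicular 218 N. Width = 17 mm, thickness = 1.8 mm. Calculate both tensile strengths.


Parallel = 5.07 N/mm^2
Perpendicular = 7.12 N/mm^2


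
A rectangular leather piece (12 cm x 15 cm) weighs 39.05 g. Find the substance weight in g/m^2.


2169.4 g/m^2

Area = 12 x 15 = 180 cm^2
SW = 39.05 / 180 x 10000 = 2169.4 g/m^2


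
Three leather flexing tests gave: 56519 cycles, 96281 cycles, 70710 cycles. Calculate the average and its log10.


Average = 74503 cycles
log10 = 4.87

Average = (56519 + 96281 + 70710) / 3 = 74503 cycles
log10(74503) = 4.87


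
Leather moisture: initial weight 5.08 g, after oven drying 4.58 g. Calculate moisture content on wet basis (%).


9.8%


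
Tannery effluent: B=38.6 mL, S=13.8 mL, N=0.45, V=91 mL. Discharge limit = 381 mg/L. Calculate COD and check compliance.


COD = (38.6 - 13.8) x 0.45 x 8000 / 91 = 981.1 mg/L
Limit: 381 mg/L
Compliant: No


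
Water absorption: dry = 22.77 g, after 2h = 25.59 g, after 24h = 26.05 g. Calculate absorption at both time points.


2h absorption = 12.4%
24h absorption = 14.4%


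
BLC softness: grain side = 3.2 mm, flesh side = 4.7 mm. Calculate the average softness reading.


Average = (3.2 + 4.7) / 2
Average = 3.95 mm


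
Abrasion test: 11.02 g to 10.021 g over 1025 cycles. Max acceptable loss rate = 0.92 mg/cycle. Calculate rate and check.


Loss = 11.02 - 10.021 = 0.999 g
Rate = 0.999 g / 1025 cycles x 1000 = 0.975 mg/cycle
Max = 0.92 mg/cycle
Passes: No


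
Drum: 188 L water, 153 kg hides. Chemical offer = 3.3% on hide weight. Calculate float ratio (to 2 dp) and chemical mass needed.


Float ratio = 1.23
Chemical needed = 5.049 kg


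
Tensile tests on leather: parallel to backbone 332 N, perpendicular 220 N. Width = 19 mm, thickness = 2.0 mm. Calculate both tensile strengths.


Area = 19 x 2.0 = 38.0 mm^2
TS (parallel) = 332 / 38.0 = 8.74 N/mm^2
TS (perpendicular) = 220 / 38.0 = 5.79 N/mm^2


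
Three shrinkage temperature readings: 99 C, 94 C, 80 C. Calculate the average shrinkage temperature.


91.0 C


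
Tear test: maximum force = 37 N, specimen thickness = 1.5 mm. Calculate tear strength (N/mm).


24.7 N/mm

Tear strength = force / thickness
Tear = 37 / 1.5 = 24.7 N/mm


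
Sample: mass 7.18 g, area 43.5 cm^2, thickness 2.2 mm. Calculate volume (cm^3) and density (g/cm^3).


Thickness in cm = 2.2 / 10 = 0.22 cm
Volume = 43.5 x 0.22 = 9.570 cm^3
Density = 7.18 / 9.570 = 0.750 g/cm^3


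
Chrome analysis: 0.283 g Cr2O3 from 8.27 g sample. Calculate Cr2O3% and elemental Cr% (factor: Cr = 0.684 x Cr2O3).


Cr2O3% = 0.283 / 8.27 x 100 = 3.42%
Cr% = 3.42 x 0.684 = 2.34%


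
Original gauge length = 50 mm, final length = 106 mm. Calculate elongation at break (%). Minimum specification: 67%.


Elongation = 112.0%
Meets spec: Yes

Extension = 106 - 50 = 56 mm
Elongation = 56 / 50 x 100 = 112.0%
Minimum required: 67%
Meets specification: Yes


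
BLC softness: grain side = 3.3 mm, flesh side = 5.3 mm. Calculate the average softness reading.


Average = (3.3 + 5.3) / 2
Average = 4.30 mm


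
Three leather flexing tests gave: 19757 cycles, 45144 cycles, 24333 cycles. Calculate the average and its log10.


Average = 29745 cycles
log10 = 4.47

Average = (19757 + 45144 + 24333) / 3 = 29745 cycles
log10(29745) = 4.47


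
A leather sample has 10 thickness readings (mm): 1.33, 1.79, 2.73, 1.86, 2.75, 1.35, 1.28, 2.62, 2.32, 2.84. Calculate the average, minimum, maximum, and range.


Sum = 20.87
Average = 20.87 / 10 = 2.09 mm
Minimum = 1.28 mm
Maximum = 2.84 mm
Range = 2.84 - 1.28 = 1.56 mm


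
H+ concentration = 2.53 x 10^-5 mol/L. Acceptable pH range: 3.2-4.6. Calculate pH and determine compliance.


pH = -log10(2.53 x 10^-5) = 4.60
Range: 3.2 to 4.6
Compliant: Yes


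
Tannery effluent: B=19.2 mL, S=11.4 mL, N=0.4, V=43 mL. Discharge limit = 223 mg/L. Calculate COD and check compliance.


COD = (19.2 - 11.4) x 0.4 x 8000 / 43 = 580.5 mg/L
Limit: 223 mg/L
Compliant: No


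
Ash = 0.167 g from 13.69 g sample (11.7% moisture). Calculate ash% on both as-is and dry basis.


As-is ash% = 0.167 / 13.69 x 100 = 1.22%
Dry mass = 13.69 x (100 - 11.7) / 100 = 12.08827 g
Dry-basis ash% = 0.167 / 12.08827 x 100 = 1.38%


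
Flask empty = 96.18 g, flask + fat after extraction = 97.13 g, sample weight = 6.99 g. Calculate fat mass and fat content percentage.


Fat mass = 0.95 g
Fat content = 13.6%

Fat mass = 97.13 - 96.18 = 0.95 g
Fat% = 0.95 / 6.99 x 100 = 13.6%


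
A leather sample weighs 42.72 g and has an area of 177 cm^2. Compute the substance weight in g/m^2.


Substance weight = mass / area x 10000
SW = 42.72 / 177 x 10000
SW = 2413.6 g/m^2


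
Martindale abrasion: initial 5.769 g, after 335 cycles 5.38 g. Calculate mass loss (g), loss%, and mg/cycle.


Loss = 5.769 - 5.38 = 0.389 g
Loss% = 0.389 / 5.769 x 100 = 6.74%
Rate = 0.389 / 335 x 1000 = 1.161 mg/cycle


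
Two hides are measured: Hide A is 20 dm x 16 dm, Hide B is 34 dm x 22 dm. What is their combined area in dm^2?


Hide A area = 20 x 16 = 320 dm^2
Hide B area = 34 x 22 = 748 dm^2
Total = 320 + 748 = 1068 dm^2


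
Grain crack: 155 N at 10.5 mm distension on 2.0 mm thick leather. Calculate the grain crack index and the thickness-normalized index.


Crack index = 14.8 N/mm
Normalized index = 7.4 N/mm per mm

Crack index = 155 / 10.5 = 14.8 N/mm
Normalized = 14.8 / 2.0 = 7.4 N/mm per mm


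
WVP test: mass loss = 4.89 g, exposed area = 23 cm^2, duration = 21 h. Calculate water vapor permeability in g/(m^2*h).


WVP = mass_loss / (area x time) x 10000
WVP = 4.89 / (23 x 21) x 10000
WVP = 4.89 / 483 x 10000 = 101.24 g/(m^2*h)


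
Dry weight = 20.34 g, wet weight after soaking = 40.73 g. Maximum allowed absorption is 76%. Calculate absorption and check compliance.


Absorption = 100.2%
Compliant: No

WA = (40.73 - 20.34) / 20.34 x 100 = 100.2%
Maximum allowed: 76%
Compliant: No


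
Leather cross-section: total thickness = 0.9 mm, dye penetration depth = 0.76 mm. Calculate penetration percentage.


Penetration% = 0.76 / 0.9 x 100
Penetration = 84.4%


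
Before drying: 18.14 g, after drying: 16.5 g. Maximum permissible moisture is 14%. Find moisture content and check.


MC = (18.14 - 16.5) / 18.14 x 100 = 9.0%
Maximum: 14%
Acceptable: Yes


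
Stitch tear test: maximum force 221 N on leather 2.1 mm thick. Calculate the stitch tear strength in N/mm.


105.2 N/mm


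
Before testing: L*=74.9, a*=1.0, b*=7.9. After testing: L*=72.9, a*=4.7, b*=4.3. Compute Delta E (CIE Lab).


Delta E = 5.54

dL = 72.9 - 74.9 = -2.0
da = 4.7 - 1.0 = 3.7
db = 4.3 - 7.9 = -3.6
dE = sqrt((-2.0)^2 + (3.7)^2 + (-3.6)^2) = 5.54


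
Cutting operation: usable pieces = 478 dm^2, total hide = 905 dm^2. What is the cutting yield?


Yield = usable / total x 100
Yield = 478 / 905 x 100 = 52.8%


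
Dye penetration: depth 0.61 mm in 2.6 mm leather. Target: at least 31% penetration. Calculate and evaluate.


Penetration = 0.61 / 2.6 x 100 = 23.5%
Target: 31%
Meets target: No


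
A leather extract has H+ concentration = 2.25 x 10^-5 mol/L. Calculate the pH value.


pH = 4.65

pH = -log10[H+]
pH = -log10(2.25 x 10^-5) = 4.65


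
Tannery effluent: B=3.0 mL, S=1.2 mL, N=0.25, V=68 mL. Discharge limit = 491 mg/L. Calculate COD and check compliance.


COD = 52.9 mg/L
Compliant: Yes

COD = (3.0 - 1.2) x 0.25 x 8000 / 68 = 52.9 mg/L
Limit: 491 mg/L
Compliant: Yes


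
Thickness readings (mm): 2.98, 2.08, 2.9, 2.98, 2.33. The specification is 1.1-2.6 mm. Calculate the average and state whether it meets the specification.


Average = 2.65 mm
Within specification: No

Sum = 13.27
Average = 13.27 / 5 = 2.65 mm
Specification range: 1.1 to 2.6 mm
Within spec: No


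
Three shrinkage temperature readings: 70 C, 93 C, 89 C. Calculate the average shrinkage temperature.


84.0 C

Average = (70 + 93 + 89) / 3
Average = 252 / 3 = 84.0 C


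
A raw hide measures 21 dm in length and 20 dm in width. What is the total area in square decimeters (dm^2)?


Area = length x width
Area = 21 x 20 = 420 dm^2


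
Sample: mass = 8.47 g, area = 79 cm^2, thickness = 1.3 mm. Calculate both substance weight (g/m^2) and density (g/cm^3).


SW = 8.47 / 79 x 10000 = 1072.2 g/m^2
Volume = 79 x 1.3 / 10 = 10.27 cm^3
Density = 8.47 / 10.27 = 0.825 g/cm^3


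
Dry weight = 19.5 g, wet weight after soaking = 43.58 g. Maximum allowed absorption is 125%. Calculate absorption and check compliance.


Absorption = 123.5%
Compliant: Yes

WA = (43.58 - 19.5) / 19.5 x 100 = 123.5%
Maximum allowed: 125%
Compliant: Yes


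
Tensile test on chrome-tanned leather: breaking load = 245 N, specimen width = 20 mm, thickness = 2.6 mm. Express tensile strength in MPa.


4.71 MPa

Cross-section = 20 x 2.6 = 52.0 mm^2
TS = 245 / 52.0 = 4.71 MPa
(1 N/mm^2 = 1 MPa)


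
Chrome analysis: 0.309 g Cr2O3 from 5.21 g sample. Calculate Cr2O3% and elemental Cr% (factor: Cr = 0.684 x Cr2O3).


Cr2O3% = 0.309 / 5.21 x 100 = 5.93%
Cr% = 5.93 x 0.684 = 4.06%


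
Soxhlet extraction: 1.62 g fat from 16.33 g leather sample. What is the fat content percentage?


9.9%

Fat content = 1.62 / 16.33 x 100
Fat = 9.9%


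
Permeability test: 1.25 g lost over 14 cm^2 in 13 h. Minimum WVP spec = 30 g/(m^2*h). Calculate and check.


WVP = 1.25 / (14 x 13) x 10000 = 68.68 g/(m^2*h)
Minimum: 30 g/(m^2*h)
Meets spec: Yes


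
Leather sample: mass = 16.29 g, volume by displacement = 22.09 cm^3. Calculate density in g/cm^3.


0.737 g/cm^3

Density = mass / volume
Density = 16.29 / 22.09 = 0.737 g/cm^3


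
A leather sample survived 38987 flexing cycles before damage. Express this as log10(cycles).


log10(38987) = 4.59


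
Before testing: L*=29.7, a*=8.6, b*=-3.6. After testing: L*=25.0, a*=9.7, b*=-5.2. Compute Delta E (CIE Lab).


dL = 25.0 - 29.7 = -4.7
da = 9.7 - 8.6 = 1.1
db = -5.2 - (-3.6) = -1.6
dE = sqrt((-4.7)^2 + (1.1)^2 + (-1.6)^2) = 5.09


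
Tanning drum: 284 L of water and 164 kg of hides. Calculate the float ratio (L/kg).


Float ratio = water / hide weight
Ratio = 284 / 164 = 1.7


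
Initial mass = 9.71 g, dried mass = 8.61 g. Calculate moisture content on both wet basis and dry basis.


Wet basis = 11.3%
Dry basis = 12.8%

Moisture lost = 9.71 - 8.61 = 1.10 g
Wet basis MC = 1.10 / 9.71 x 100 = 11.3%
Dry basis MC = 1.10 / 8.61 x 100 = 12.8%


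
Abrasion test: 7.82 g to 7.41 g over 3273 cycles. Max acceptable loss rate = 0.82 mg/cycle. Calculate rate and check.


Rate = 0.125 mg/cycle
Passes: Yes


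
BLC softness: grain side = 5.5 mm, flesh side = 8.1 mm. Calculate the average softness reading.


6.80 mm


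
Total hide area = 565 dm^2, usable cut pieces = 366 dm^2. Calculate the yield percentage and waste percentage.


Yield = 366 / 565 x 100 = 64.8%
Waste = 565 - 366 = 199 dm^2
Waste% = 100 - 64.8 = 35.2%


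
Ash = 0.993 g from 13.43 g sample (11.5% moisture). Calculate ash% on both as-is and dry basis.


As-is ash = 7.39%
Dry-basis ash = 8.35%

As-is ash% = 0.993 / 13.43 x 100 = 7.39%
Dry mass = 13.43 x (100 - 11.5) / 100 = 11.88555 g
Dry-basis ash% = 0.993 / 11.88555 x 100 = 8.35%


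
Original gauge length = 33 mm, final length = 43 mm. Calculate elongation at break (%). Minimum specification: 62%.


Elongation = 30.3%
Meets spec: No


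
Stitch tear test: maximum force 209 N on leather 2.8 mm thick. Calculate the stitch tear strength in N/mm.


Stitch tear strength = force / thickness
STS = 209 / 2.8 = 74.6 N/mm


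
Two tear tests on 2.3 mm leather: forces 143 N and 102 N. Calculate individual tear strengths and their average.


Tear 1 = 62.2 N/mm
Tear 2 = 44.3 N/mm
Average = 53.3 N/mm


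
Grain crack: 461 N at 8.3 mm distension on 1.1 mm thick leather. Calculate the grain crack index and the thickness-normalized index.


Crack index = 55.5 N/mm
Normalized index = 50.5 N/mm per mm


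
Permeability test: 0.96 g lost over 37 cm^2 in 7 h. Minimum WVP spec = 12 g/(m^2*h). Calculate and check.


WVP = 37.07 g/(m^2*h)
Meets specification: Yes

WVP = 0.96 / (37 x 7) x 10000 = 37.07 g/(m^2*h)
Minimum: 12 g/(m^2*h)
Meets spec: Yes


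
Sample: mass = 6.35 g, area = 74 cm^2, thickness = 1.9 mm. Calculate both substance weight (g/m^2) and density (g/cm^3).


SW = 6.35 / 74 x 10000 = 858.1 g/m^2
Volume = 74 x 1.9 / 10 = 14.06 cm^3
Density = 6.35 / 14.06 = 0.452 g/cm^3


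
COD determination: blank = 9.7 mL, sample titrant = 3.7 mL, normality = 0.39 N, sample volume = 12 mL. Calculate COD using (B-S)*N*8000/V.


COD = (9.7 - 3.7) x 0.39 x 8000 / 12
COD = 6.0 x 0.39 x 8000 / 12
COD = 1560.0 mg/L


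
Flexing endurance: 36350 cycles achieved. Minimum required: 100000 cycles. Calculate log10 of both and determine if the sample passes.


Achieved: log10 = 4.56
Required: log10 = 5.00
Passes: No

log10(36350) = 4.56
log10(100000) = 5.00
Passes: No


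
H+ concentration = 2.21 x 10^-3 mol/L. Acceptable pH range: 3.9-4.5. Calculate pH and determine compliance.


pH = 2.66
Compliant: No

pH = -log10(2.21 x 10^-3) = 2.66
Range: 3.9 to 4.5
Compliant: No


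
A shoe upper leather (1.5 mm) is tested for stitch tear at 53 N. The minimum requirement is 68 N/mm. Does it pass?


STS = 35.3 N/mm
Passes: No


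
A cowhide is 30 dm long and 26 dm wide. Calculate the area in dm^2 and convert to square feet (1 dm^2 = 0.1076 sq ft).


Area = 30 x 26 = 780 dm^2
Conversion: 780 x 0.1076 = 83.93 sq ft


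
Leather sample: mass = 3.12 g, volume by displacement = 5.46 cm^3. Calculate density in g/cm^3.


Density = mass / volume
Density = 3.12 / 5.46 = 0.571 g/cm^3


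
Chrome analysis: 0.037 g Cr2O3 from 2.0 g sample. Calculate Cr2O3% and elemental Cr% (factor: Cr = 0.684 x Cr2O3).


Cr2O3 = 1.85%
Cr = 1.27%

Cr2O3% = 0.037 / 2.0 x 100 = 1.85%
Cr% = 1.85 x 0.684 = 1.27%


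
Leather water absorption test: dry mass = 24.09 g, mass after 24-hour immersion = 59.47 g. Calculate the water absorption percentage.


Water absorbed = 59.47 - 24.09 = 35.38 g
WA% = 35.38 / 24.09 x 100 = 146.9%


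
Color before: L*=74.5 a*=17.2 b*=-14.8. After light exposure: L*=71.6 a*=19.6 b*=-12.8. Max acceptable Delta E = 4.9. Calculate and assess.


dL = -2.9, da = 2.4, db = 2.0
dE = sqrt((-2.9)^2 + (2.4)^2 + (2.0)^2) = 4.26
Max = 4.9
Passes: Yes


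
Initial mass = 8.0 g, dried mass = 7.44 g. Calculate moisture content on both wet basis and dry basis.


Wet basis = 7.0%
Dry basis = 7.5%


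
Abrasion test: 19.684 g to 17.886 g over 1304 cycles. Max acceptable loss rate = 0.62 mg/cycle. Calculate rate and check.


Rate = 1.379 mg/cycle
Passes: No

Loss = 19.684 - 17.886 = 1.798 g
Rate = 1.798 g / 1304 cycles x 1000 = 1.379 mg/cycle
Max = 0.62 mg/cycle
Passes: No


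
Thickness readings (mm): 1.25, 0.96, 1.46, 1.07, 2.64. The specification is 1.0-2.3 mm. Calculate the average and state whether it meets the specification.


Sum = 7.38
Average = 7.38 / 5 = 1.48 mm
Specification range: 1.0 to 2.3 mm
Within spec: Yes


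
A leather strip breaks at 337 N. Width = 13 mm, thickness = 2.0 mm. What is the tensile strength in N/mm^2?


12.96 N/mm^2

Cross-sectional area = 13 x 2.0 = 26.0 mm^2
Tensile strength = 337 / 26.0 = 12.96 N/mm^2


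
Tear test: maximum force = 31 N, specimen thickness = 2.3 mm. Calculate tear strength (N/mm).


13.5 N/mm

Tear strength = force / thickness
Tear = 31 / 2.3 = 13.5 N/mm


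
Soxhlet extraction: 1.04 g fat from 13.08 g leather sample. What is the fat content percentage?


8.0%

Fat content = 1.04 / 13.08 x 100
Fat = 8.0%


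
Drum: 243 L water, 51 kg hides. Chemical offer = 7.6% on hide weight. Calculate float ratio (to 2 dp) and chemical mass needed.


Float ratio = 243 / 51 = 4.76
Chemical = 51 x 7.6 / 100 = 3.876 kg


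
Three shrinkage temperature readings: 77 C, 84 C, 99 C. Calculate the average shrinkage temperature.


Average = (77 + 84 + 99) / 3
Average = 260 / 3 = 86.7 C


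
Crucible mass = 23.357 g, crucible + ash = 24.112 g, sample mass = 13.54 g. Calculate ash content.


Ash mass = 0.755 g
Ash content = 5.58%


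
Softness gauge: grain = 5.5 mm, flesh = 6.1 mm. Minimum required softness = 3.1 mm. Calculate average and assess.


Average softness = 5.80 mm
Meets requirement: Yes


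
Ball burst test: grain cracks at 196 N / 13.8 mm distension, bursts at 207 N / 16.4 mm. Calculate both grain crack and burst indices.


Crack index = 14.2 N/mm
Burst index = 12.6 N/mm


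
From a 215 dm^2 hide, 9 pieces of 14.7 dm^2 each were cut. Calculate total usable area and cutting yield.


Total usable = 9 x 14.7 = 132.3 dm^2
Yield = 132.3 / 215 x 100 = 61.5%


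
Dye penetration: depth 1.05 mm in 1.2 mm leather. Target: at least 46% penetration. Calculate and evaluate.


Penetration = 87.5%
Meets target: Yes

Penetration = 1.05 / 1.2 x 100 = 87.5%
Target: 46%
Meets target: Yes


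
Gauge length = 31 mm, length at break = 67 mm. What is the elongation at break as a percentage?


Extension = 67 - 31 = 36 mm
Elongation = 36 / 31 x 100 = 116.1%


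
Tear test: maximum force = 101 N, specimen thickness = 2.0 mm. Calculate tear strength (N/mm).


50.5 N/mm

Tear strength = force / thickness
Tear = 101 / 2.0 = 50.5 N/mm


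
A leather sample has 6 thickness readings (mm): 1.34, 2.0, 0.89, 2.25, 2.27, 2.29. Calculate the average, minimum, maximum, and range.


Sum = 11.04
Average = 11.04 / 6 = 1.84 mm
Minimum = 0.89 mm
Maximum = 2.29 mm
Range = 2.29 - 0.89 = 1.40 mm


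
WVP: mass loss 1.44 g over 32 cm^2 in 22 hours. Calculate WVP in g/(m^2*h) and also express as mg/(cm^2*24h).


WVP = 1.44 / (32 x 22) x 10000 = 20.45 g/(m^2*h)
Mass loss in mg = 1.44 x 1000 = 1440 mg
Per cm^2 per 24h in mg: 1440 x 24 / (32 x 22) = 34560 / 704 = 49.09 mg/(cm^2*24h)


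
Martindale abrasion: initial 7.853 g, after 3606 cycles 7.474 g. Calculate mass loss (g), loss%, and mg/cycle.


Loss = 7.853 - 7.474 = 0.379 g
Loss% = 0.379 / 7.853 x 100 = 4.83%
Rate = 0.379 / 3606 x 1000 = 0.105 mg/cycle


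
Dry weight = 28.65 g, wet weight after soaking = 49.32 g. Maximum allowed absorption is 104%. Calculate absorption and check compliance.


Absorption = 72.1%
Compliant: Yes

WA = (49.32 - 28.65) / 28.65 x 100 = 72.1%
Maximum allowed: 104%
Compliant: Yes


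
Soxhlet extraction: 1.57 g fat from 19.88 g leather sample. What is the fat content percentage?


Fat content = 1.57 / 19.88 x 100
Fat = 7.9%


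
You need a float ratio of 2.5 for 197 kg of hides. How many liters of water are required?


492.5 L


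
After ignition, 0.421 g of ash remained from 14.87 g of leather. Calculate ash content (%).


Ash% = 0.421 / 14.87 x 100
Ash% = 2.83%


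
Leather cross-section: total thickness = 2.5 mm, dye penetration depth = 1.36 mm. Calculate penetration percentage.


54.4%

Penetration% = 1.36 / 2.5 x 100
Penetration = 54.4%


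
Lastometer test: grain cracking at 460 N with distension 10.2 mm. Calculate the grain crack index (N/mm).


45.1 N/mm


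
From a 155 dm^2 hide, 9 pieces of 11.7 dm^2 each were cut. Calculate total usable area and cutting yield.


Usable area = 105.3 dm^2
Yield = 67.9%

Total usable = 9 x 11.7 = 105.3 dm^2
Yield = 105.3 / 155 x 100 = 67.9%


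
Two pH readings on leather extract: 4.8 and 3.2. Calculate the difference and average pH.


Difference = 1.6
Average pH = 4.00

Difference = |4.8 - 3.2| = 1.6
Average = (4.8 + 3.2) / 2 = 4.00


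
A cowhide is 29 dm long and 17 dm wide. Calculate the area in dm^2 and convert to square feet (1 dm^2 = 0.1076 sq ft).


Area = 29 x 17 = 493 dm^2
Conversion: 493 x 0.1076 = 53.05 sq ft


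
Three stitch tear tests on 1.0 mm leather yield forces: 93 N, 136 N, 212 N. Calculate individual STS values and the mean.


STS1 = 93 / 1.0 = 93.0 N/mm
STS2 = 136 / 1.0 = 136.0 N/mm
STS3 = 212 / 1.0 = 212.0 N/mm
Mean = (93.0 + 136.0 + 212.0) / 3 = 147.0 N/mm


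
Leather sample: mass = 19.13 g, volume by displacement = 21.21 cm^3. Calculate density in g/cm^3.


Density = mass / volume
Density = 19.13 / 21.21 = 0.902 g/cm^3


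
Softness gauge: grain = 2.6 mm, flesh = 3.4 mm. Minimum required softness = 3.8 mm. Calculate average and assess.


Average softness = 3.00 mm
Meets requirement: No


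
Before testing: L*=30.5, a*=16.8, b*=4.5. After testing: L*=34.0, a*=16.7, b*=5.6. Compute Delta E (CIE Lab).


Delta E = 3.67


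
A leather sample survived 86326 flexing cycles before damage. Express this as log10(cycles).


log10(86326) = 4.94


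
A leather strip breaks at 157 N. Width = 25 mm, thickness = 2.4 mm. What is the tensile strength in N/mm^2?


Cross-sectional area = 25 x 2.4 = 60.0 mm^2
Tensile strength = 157 / 60.0 = 2.62 N/mm^2


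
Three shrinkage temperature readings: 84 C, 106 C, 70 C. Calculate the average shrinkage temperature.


Average = (84 + 106 + 70) / 3
Average = 260 / 3 = 86.7 C


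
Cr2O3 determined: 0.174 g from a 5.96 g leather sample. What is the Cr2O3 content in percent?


Cr2O3% = 0.174 / 5.96 x 100
Cr2O3% = 2.92%


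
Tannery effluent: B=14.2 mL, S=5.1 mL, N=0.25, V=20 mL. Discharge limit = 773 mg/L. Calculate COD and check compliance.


COD = (14.2 - 5.1) x 0.25 x 8000 / 20 = 910.0 mg/L
Limit: 773 mg/L
Compliant: No


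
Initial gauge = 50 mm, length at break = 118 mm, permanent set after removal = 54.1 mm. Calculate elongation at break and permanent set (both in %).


Elongation at break = (118 - 50) / 50 x 100 = 136.0%
Permanent set = (54.1 - 50) / 50 x 100 = 8.2%


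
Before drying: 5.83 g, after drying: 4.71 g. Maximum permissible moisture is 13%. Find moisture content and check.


MC = (5.83 - 4.71) / 5.83 x 100 = 19.2%
Maximum: 13%
Acceptable: No


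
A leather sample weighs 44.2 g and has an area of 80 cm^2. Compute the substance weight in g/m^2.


5525.0 g/m^2


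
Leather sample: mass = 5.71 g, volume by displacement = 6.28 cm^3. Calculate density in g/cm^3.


Density = mass / volume
Density = 5.71 / 6.28 = 0.909 g/cm^3


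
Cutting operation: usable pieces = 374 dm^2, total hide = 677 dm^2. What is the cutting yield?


55.2%


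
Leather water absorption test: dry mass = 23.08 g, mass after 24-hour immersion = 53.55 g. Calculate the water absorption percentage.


Water absorbed = 53.55 - 23.08 = 30.47 g
WA% = 30.47 / 23.08 x 100 = 132.0%


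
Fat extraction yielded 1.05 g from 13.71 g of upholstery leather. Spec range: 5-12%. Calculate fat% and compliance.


Fat content = 7.7%
Compliant: Yes

Fat% = 1.05 / 13.71 x 100 = 7.7%
Spec range: 5-12%
Compliant: Yes


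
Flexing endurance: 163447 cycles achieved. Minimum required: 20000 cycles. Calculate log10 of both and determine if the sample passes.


Achieved: log10 = 5.21
Required: log10 = 4.30
Passes: Yes


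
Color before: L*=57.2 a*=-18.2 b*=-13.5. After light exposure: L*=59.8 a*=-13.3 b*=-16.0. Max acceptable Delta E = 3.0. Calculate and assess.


Delta E = 6.08
Passes: No

dL = 2.6, da = 4.9, db = -2.5
dE = sqrt((2.6)^2 + (4.9)^2 + (-2.5)^2) = 6.08
Max = 3.0
Passes: No


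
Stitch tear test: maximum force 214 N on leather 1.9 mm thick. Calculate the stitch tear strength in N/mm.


112.6 N/mm

Stitch tear strength = force / thickness
STS = 214 / 1.9 = 112.6 N/mm


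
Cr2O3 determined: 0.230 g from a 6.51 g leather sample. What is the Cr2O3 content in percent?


3.53%


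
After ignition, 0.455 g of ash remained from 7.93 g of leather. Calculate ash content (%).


5.74%

Ash% = 0.455 / 7.93 x 100
Ash% = 5.74%


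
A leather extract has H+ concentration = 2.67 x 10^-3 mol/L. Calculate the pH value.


pH = -log10[H+]
pH = -log10(2.67 x 10^-3) = 2.57


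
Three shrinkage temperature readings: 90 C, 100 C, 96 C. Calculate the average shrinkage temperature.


95.3 C


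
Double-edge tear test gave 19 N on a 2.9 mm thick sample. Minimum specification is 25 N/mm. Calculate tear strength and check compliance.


Tear strength = 6.6 N/mm
Compliant: No


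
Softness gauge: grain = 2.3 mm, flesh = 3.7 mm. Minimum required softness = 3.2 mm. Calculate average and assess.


Average softness = 3.00 mm
Meets requirement: No

Average = (2.3 + 3.7) / 2 = 3.00 mm
Minimum = 3.2 mm
Meets requirement: No


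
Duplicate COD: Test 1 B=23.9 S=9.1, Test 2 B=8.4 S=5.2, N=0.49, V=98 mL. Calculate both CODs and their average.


COD1 = 592.0 mg/L
COD2 = 128.0 mg/L
Average = 360.0 mg/L


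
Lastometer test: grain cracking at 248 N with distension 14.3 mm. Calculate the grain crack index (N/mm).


Grain crack index = force / distension
Index = 248 / 14.3 = 17.3 N/mm


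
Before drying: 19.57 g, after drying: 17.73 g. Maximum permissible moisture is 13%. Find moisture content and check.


MC = (19.57 - 17.73) / 19.57 x 100 = 9.4%
Maximum: 13%
Acceptable: Yes


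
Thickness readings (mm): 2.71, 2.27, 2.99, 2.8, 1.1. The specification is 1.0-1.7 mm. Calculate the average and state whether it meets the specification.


Average = 2.37 mm
Within specification: No


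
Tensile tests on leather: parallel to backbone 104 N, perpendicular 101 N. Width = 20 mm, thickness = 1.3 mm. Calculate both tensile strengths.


Area = 20 x 1.3 = 26.0 mm^2
TS (parallel) = 104 / 26.0 = 4.00 N/mm^2
TS (perpendicular) = 101 / 26.0 = 3.88 N/mm^2


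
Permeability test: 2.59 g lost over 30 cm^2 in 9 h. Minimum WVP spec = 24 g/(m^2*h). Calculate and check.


WVP = 95.93 g/(m^2*h)
Meets specification: Yes

WVP = 2.59 / (30 x 9) x 10000 = 95.93 g/(m^2*h)
Minimum: 24 g/(m^2*h)
Meets spec: Yes


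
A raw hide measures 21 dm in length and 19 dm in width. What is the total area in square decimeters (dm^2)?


Area = length x width
Area = 21 x 19 = 399 dm^2


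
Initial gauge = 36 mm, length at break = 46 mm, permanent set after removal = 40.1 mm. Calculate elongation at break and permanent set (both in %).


Elongation at break = 27.8%
Permanent set = 11.4%


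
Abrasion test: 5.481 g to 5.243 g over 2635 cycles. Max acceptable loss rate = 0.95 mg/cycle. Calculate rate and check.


Rate = 0.090 mg/cycle
Passes: Yes


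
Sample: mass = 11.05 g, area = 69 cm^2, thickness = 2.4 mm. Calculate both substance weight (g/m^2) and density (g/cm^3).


Substance weight = 1601.4 g/m^2
Density = 0.667 g/cm^3

SW = 11.05 / 69 x 10000 = 1601.4 g/m^2
Volume = 69 x 2.4 / 10 = 16.56 cm^3
Density = 11.05 / 16.56 = 0.667 g/cm^3


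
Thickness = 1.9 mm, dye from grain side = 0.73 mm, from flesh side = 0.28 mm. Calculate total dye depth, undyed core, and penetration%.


Total dyed = 0.73 + 0.28 = 1.01 mm
Undyed core = 1.9 - 1.01 = 0.89 mm
Penetration = 1.01 / 1.9 x 100 = 53.2%


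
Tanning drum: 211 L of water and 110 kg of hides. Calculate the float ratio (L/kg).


Float ratio = water / hide weight
Ratio = 211 / 110 = 1.9


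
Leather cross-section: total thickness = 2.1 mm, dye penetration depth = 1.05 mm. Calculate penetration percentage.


50.0%


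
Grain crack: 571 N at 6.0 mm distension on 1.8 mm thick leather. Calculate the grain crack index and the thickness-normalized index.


Crack index = 571 / 6.0 = 95.2 N/mm
Normalized = 95.2 / 1.8 = 52.9 N/mm per mm


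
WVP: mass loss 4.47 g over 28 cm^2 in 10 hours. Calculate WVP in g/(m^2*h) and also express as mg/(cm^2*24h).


WVP = 159.64 g/(m^2*h)
Daily rate = 383.14 mg/(cm^2*24h)

WVP = 4.47 / (28 x 10) x 10000 = 159.64 g/(m^2*h)
Mass loss in mg = 4.47 x 1000 = 4470 mg
Per cm^2 per 24h in mg: 4470 x 24 / (28 x 10) = 107280 / 280 = 383.14 mg/(cm^2*24h)


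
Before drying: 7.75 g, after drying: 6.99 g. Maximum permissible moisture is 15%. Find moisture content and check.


MC = (7.75 - 6.99) / 7.75 x 100 = 9.8%
Maximum: 15%
Acceptable: Yes


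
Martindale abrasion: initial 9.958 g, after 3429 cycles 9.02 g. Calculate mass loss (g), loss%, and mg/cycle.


Mass loss = 0.938 g
Loss = 9.42%
Rate = 0.274 mg/cycle

Loss = 9.958 - 9.02 = 0.938 g
Loss% = 0.938 / 9.958 x 100 = 9.42%
Rate = 0.938 / 3429 x 1000 = 0.274 mg/cycle


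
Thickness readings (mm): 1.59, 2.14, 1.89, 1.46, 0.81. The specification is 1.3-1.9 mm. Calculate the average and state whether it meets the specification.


Sum = 7.89
Average = 7.89 / 5 = 1.58 mm
Specification range: 1.3 to 1.9 mm
Within spec: Yes


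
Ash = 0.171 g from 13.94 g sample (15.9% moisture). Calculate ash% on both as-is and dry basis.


As-is ash% = 0.171 / 13.94 x 100 = 1.23%
Dry mass = 13.94 x (100 - 15.9) / 100 = 11.72354 g
Dry-basis ash% = 0.171 / 11.72354 x 100 = 1.46%


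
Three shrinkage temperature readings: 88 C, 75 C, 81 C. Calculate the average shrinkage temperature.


81.3 C


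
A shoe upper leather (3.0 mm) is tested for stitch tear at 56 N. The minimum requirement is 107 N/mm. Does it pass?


STS = 18.7 N/mm
Passes: No

STS = 56 / 3.0 = 18.7 N/mm
Minimum required: 107 N/mm
Passes: No


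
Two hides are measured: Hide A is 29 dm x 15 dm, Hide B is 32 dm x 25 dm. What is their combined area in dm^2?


1235 dm^2

Hide A area = 29 x 15 = 435 dm^2
Hide B area = 32 x 25 = 800 dm^2
Total = 435 + 800 = 1235 dm^2


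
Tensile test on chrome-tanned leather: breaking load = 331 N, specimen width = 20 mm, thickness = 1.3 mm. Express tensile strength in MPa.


12.73 MPa

Cross-section = 20 x 1.3 = 26.0 mm^2
TS = 331 / 26.0 = 12.73 MPa
(1 N/mm^2 = 1 MPa)


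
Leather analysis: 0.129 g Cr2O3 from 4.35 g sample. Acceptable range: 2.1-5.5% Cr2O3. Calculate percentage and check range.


Cr2O3 = 2.97%
Within range: Yes

Cr2O3% = 0.129 / 4.35 x 100 = 2.97%
Acceptable range: 2.1 to 5.5%
Within range: Yes


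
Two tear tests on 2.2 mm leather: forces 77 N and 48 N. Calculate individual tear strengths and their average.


Tear 1 = 77 / 2.2 = 35.0 N/mm
Tear 2 = 48 / 2.2 = 21.8 N/mm
Average = (35.0 + 21.8) / 2 = 28.4 N/mm


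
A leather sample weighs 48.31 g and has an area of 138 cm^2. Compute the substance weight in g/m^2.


3500.7 g/m^2

Substance weight = mass / area x 10000
SW = 48.31 / 138 x 10000
SW = 3500.7 g/m^2


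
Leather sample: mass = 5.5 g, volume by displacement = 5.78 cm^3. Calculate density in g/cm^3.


Density = mass / volume
Density = 5.5 / 5.78 = 0.952 g/cm^3


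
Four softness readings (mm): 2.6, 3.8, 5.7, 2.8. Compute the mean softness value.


Sum = 2.6 + 3.8 + 5.7 + 2.8
Mean = 14.9 / 4 = 3.73 mm


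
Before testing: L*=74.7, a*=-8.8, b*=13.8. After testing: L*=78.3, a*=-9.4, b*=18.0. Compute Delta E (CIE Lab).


Delta E = 5.56


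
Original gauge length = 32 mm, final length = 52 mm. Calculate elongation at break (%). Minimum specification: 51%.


Extension = 52 - 32 = 20 mm
Elongation = 20 / 32 x 100 = 62.5%
Minimum required: 51%
Meets specification: Yes


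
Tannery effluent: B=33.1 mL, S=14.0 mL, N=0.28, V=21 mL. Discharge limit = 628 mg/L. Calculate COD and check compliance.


COD = 2037.3 mg/L
Compliant: No

COD = (33.1 - 14.0) x 0.28 x 8000 / 21 = 2037.3 mg/L
Limit: 628 mg/L
Compliant: No


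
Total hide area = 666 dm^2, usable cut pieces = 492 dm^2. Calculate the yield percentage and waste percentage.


Yield = 492 / 666 x 100 = 73.9%
Waste = 666 - 492 = 174 dm^2
Waste% = 100 - 73.9 = 26.1%


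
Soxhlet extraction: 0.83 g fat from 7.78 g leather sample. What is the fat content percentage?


Fat content = 0.83 / 7.78 x 100
Fat = 10.7%


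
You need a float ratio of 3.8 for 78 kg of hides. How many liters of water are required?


296.4 L

Water = hide weight x target ratio
Water = 78 x 3.8 = 296.4 L


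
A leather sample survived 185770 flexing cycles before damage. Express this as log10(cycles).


5.27

log10(185770) = 5.27


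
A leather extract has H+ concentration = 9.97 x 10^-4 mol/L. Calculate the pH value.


pH = -log10[H+]
pH = -log10(9.97 x 10^-4) = 3.00


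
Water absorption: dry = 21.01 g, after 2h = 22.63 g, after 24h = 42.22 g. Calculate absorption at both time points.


WA (2h) = (22.63 - 21.01) / 21.01 x 100 = 7.7%
WA (24h) = (42.22 - 21.01) / 21.01 x 100 = 101.0%


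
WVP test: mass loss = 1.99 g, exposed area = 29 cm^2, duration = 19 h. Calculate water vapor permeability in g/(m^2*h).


36.12 g/(m^2*h)


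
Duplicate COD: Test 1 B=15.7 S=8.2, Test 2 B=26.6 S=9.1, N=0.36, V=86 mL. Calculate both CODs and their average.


COD1 = 251.2 mg/L
COD2 = 586.0 mg/L
Average = 418.6 mg/L

COD1 = (15.7 - 8.2) x 0.36 x 8000 / 86 = 251.2 mg/L
COD2 = (26.6 - 9.1) x 0.36 x 8000 / 86 = 586.0 mg/L
Average = (251.2 + 586.0) / 2 = 418.6 mg/L


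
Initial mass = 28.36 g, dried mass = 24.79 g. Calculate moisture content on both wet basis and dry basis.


Moisture lost = 28.36 - 24.79 = 3.57 g
Wet basis MC = 3.57 / 28.36 x 100 = 12.6%
Dry basis MC = 3.57 / 24.79 x 100 = 14.4%


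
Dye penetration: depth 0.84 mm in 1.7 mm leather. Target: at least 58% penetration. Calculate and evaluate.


Penetration = 49.4%
Meets target: No


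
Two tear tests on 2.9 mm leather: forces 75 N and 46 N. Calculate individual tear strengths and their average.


Tear 1 = 25.9 N/mm
Tear 2 = 15.9 N/mm
Average = 20.9 N/mm


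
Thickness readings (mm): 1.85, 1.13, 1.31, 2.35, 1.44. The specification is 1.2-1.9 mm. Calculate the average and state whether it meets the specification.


Average = 1.62 mm
Within specification: Yes


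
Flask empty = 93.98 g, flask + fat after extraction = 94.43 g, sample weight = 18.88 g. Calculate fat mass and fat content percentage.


Fat mass = 94.43 - 93.98 = 0.45 g
Fat% = 0.45 / 18.88 x 100 = 2.4%


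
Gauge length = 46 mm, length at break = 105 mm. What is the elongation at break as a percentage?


128.3%


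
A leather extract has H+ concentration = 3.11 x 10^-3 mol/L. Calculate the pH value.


pH = 2.51


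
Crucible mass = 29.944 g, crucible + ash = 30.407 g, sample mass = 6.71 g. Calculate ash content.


Ash mass = 30.407 - 29.944 = 0.463 g
Ash% = 0.463 / 6.71 x 100 = 6.90%


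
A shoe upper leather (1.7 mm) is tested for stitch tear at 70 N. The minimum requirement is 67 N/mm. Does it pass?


STS = 41.2 N/mm
Passes: No

STS = 70 / 1.7 = 41.2 N/mm
Minimum required: 67 N/mm
Passes: No


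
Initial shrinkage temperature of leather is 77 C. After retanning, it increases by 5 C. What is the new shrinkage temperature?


82 C

New Ts = 77 + 5 = 82 C


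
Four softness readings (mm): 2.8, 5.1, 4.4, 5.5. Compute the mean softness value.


Sum = 2.8 + 5.1 + 4.4 + 5.5
Mean = 17.8 / 4 = 4.45 mm


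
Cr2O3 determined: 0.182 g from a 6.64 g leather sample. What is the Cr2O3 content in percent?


Cr2O3% = 0.182 / 6.64 x 100
Cr2O3% = 2.74%


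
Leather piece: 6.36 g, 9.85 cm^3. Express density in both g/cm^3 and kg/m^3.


0.646 g/cm^3
646 kg/m^3

Density = 6.36 / 9.85 = 0.646 g/cm^3
Convert: 0.646 x 1000 = 646 kg/m^3


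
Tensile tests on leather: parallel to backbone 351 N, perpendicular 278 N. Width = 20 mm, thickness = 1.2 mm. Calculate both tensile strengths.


Area = 20 x 1.2 = 24.0 mm^2
TS (parallel) = 351 / 24.0 = 14.63 N/mm^2
TS (perpendicular) = 278 / 24.0 = 11.58 N/mm^2


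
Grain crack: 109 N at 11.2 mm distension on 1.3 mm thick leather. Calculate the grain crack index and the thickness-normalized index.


Crack index = 109 / 11.2 = 9.7 N/mm
Normalized = 9.7 / 1.3 = 7.5 N/mm per mm


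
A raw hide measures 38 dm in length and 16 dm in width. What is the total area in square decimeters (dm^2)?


608 dm^2

Area = length x width
Area = 38 x 16 = 608 dm^2


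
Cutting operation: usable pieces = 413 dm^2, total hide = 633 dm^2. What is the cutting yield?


Yield = usable / total x 100
Yield = 413 / 633 x 100 = 65.2%


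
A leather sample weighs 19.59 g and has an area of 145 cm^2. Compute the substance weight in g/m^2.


Substance weight = mass / area x 10000
SW = 19.59 / 145 x 10000
SW = 1351.0 g/m^2


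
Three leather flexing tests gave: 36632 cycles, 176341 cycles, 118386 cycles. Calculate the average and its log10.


Average = 110453 cycles
log10 = 5.04

Average = (36632 + 176341 + 118386) / 3 = 110453 cycles
log10(110453) = 5.04


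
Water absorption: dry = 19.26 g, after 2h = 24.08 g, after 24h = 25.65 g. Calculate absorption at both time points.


WA (2h) = (24.08 - 19.26) / 19.26 x 100 = 25.0%
WA (24h) = (25.65 - 19.26) / 19.26 x 100 = 33.2%


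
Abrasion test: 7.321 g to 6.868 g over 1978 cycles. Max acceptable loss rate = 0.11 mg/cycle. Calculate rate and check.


Rate = 0.229 mg/cycle
Passes: No


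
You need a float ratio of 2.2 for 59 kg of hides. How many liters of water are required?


129.8 L


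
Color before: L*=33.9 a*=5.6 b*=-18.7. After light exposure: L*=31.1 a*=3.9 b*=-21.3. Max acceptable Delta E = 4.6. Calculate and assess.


Delta E = 4.18
Passes: Yes


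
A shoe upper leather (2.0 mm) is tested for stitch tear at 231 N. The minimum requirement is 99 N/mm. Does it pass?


STS = 231 / 2.0 = 115.5 N/mm
Minimum required: 99 N/mm
Passes: Yes


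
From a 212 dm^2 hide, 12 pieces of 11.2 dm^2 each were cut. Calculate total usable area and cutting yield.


Total usable = 12 x 11.2 = 134.4 dm^2
Yield = 134.4 / 212 x 100 = 63.4%


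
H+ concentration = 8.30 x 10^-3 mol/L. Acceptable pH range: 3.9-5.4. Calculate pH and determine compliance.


pH = 2.08
Compliant: No


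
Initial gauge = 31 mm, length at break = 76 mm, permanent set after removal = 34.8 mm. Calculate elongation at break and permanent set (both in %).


Elongation at break = 145.2%
Permanent set = 12.3%

Elongation at break = (76 - 31) / 31 x 100 = 145.2%
Permanent set = (34.8 - 31) / 31 x 100 = 12.3%


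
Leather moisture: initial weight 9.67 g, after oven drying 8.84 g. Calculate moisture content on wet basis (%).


Moisture = 9.67 - 8.84 = 0.83 g
MC = 0.83 / 9.67 x 100 = 8.6%


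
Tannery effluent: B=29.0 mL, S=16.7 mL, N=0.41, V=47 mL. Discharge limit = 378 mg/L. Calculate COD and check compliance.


COD = 858.4 mg/L
Compliant: No


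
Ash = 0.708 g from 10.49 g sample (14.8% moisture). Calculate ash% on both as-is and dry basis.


As-is ash = 6.75%
Dry-basis ash = 7.92%

As-is ash% = 0.708 / 10.49 x 100 = 6.75%
Dry mass = 10.49 x (100 - 14.8) / 100 = 8.93748 g
Dry-basis ash% = 0.708 / 8.93748 x 100 = 7.92%


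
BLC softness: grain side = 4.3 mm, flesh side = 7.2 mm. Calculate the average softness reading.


5.75 mm

Average = (4.3 + 7.2) / 2
Average = 5.75 mm


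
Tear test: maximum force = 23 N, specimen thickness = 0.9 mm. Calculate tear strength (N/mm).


25.6 N/mm

Tear strength = force / thickness
Tear = 23 / 0.9 = 25.6 N/mm


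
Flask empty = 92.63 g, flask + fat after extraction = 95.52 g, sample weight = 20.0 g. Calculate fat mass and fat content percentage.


Fat mass = 95.52 - 92.63 = 2.89 g
Fat% = 2.89 / 20.0 x 100 = 14.5%


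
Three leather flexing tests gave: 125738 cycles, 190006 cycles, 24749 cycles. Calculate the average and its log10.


Average = 113498 cycles
log10 = 5.05
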